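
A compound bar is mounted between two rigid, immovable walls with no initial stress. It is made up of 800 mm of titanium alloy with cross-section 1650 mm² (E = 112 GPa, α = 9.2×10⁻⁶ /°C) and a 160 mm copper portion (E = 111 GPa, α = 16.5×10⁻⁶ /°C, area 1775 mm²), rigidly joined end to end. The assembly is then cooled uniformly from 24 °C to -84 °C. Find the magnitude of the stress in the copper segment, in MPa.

Free thermal contraction of the whole bar: Σ αᵢΔT Lᵢ = 9.2×10⁻⁶×108×800 + 16.5×10⁻⁶×108×160 = 1.08 mm.
The rigid supports impose zero overall length change; the single axial force P common to all segments must satisfy P Σ Lᵢ/(AᵢEᵢ) = δ_free.
Σ Lᵢ/(AᵢEᵢ) = 800/(1650×112×10³) + 160/(1775×111×10³) = 5.141×10⁻⁶ mm/N.
So P = 1.08 / 5.141×10⁻⁶ = 210.1 kN, tensile.
σ_{copper} = P / A = 210100 / 1775 = 118.4 MPa.

σ ≈ 118 MPa (tensile)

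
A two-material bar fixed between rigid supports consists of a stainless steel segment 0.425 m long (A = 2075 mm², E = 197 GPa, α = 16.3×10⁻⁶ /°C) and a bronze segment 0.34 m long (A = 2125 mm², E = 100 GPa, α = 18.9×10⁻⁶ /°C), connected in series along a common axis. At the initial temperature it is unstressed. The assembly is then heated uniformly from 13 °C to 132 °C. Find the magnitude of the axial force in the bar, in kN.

P ≈ 602 kN (compressive)

Free thermal expansion of the whole bar: Σ αᵢΔT Lᵢ = 16.3×10⁻⁶×119×425 + 18.9×10⁻⁶×119×340 = 1.589 mm.
Since the ends are fixed, an axial force P builds up, equal in every segment, with P · Σ Lᵢ/(AᵢEᵢ) = δ_free.
The series flexibility is Σ Lᵢ/(AᵢEᵢ) = 425/(2075×197×10³) + 340/(2125×100×10³) = 2.64×10⁻⁶ mm/N.
Hence P = δ_free / Σ(L/AE) = 1.589/2.64×10⁻⁶ = 602 kN (compressive).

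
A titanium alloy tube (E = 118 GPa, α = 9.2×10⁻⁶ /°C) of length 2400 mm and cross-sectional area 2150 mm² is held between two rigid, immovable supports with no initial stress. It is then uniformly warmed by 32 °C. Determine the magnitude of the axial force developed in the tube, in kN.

P ≈ 74.7 kN (compressive)

Full restraint means ε = 0, so the stress is σ = EαΔT = 118×10³ × 9.2×10⁻⁶ × 32 = 34.74 MPa.
Axial force P = σA = 34.74 × 2150 = 74690 N = 74.69 kN, compressive.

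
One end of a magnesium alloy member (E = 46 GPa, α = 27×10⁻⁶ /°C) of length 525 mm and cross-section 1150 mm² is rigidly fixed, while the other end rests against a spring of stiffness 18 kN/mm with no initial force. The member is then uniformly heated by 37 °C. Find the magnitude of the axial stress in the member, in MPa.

Free thermal expansion: δ_free = αΔT L = 27×10⁻⁶ × 37 × 525 = 0.5245 mm.
With a force P in the spring, the elastic change of the member is PL/(AE) and that of the spring is P/k; compatibility requires their sum to equal δ_free.
P [ L/(AE) + 1/k ] = δ_free → P [ 525/(1150×46×10³) + 1/(18×10³) ] = 0.5245.
P = 0.5245 / 6.548×10⁻⁵ = 8010 N.
σ = P/A = 8010/1150 = 6.965 MPa.

σ ≈ 6.96 MPa (compressive)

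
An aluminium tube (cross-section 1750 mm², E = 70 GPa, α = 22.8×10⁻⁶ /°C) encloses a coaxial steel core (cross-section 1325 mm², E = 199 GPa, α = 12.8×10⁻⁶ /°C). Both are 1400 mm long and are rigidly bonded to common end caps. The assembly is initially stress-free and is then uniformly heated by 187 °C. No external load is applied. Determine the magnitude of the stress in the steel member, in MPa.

Equilibrium of a rigid end plate with no external load gives equal and opposite internal forces ±P in the two members. Since α_{aluminium} > α_{steel}, heating drives the aluminium into compression and the steel into tension.
Compatibility of the two members (thermal + elastic change equal): (α₁ − α₂)ΔT = P·[1/(A₁E₁) + 1/(A₂E₂)].
|α₁ − α₂|·ΔT = 10×10⁻⁶ × 187 = 0.00187.
1/(A₁E₁) + 1/(A₂E₂) = 1/(1750×70×10³) + 1/(1325×199×10³) = 1.196×10⁻⁸ N⁻¹.
P = 0.00187 / 1.196×10⁻⁸ = 156400 N = 156.4 kN.
σ_{steel} = P/A₂ = 156400/1325 = 118 MPa, tensile.

σ ≈ 118 MPa (tensile)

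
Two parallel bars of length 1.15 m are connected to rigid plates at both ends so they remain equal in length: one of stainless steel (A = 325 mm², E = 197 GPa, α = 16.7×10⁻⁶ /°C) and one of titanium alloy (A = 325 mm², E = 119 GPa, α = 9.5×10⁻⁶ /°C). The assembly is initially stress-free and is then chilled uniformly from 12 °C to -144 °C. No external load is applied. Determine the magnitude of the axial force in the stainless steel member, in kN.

The stainless steel has the larger α, so on cooling it would change length more than the titanium alloy if both were free. The rigid plates force a common final length, so the stainless steel is put into tension and the titanium alloy into compression, with equal and opposite forces P (no external load).
Compatibility of the two members (thermal + elastic change equal): (α₁ − α₂)ΔT = P·[1/(A₁E₁) + 1/(A₂E₂)].
|α₁ − α₂|·ΔT = 7.2×10⁻⁶ × 156 = 0.001123.
1/(A₁E₁) + 1/(A₂E₂) = 1/(325×197×10³) + 1/(325×119×10³) = 4.148×10⁻⁸ N⁻¹.
P = 0.001123 / 4.148×10⁻⁸ = 27080 N = 27.08 kN.

P ≈ 27.1 kN (tensile in the stainless steel)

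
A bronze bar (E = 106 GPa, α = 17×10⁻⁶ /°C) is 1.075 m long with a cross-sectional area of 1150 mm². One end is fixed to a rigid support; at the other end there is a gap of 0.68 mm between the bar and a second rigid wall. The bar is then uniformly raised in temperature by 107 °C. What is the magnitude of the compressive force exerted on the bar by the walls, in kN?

P ≈ 145 kN

Free thermal elongation = αΔT L = 17×10⁻⁶ × 107 × 1075 = 1.955 mm.
This exceeds the 0.68 mm gap, so the wall pushes back. The portion of expansion that must be recovered elastically is δ_free − gap = 1.955 − 0.68 = 1.275 mm.
That suppressed elongation corresponds to σ = E·Δ/L = 106×10³ × 1.275/1075 = 125.8 MPa.
P = σA = 125.8 × 1150 = 144.6 kN.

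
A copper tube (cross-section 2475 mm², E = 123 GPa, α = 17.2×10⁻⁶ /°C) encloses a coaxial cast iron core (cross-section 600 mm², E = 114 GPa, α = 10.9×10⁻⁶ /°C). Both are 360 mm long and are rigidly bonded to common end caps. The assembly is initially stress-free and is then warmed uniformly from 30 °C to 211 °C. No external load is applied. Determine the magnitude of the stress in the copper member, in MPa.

σ ≈ 25.7 MPa (compressive)

Equilibrium of a rigid end plate with no external load gives equal and opposite internal forces ±P in the two members. Since α_{copper} > α_{cast iron}, heating drives the copper into compression and the cast iron into tension.
Compatibility of the two members (thermal + elastic change equal): (α₁ − α₂)ΔT = P·[1/(A₁E₁) + 1/(A₂E₂)].
|α₁ − α₂|·ΔT = 6.3×10⁻⁶ × 181 = 0.00114.
1/(A₁E₁) + 1/(A₂E₂) = 1/(2475×123×10³) + 1/(600×114×10³) = 1.79×10⁻⁸ N⁻¹.
So P = 0.00114 / 1.79×10⁻⁸ = 63.69 kN.
σ_{copper} = P/A₁ = 63690/2475 = 25.73 MPa, compressive.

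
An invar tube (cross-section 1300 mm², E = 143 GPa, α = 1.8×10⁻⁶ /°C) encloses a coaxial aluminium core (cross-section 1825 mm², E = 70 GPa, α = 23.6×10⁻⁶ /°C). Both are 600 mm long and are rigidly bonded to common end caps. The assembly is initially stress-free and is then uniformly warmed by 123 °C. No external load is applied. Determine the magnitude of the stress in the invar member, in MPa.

σ ≈ 156 MPa (tensile)

Both members must finish at the same length. With the larger α, the aluminium tends to over-expand; the plates restrain it, putting the aluminium in compression and the invar in tension. With no external load the two internal forces are equal and opposite, magnitude P.
Compatibility of the two members (thermal + elastic change equal): (α₁ − α₂)ΔT = P·[1/(A₁E₁) + 1/(A₂E₂)].
|α₁ − α₂|·ΔT = 21.8×10⁻⁶ × 123 = 0.002681.
1/(A₁E₁) + 1/(A₂E₂) = 1/(1300×143×10³) + 1/(1825×70×10³) = 1.321×10⁻⁸ N⁻¹.
P = 0.002681 / 1.321×10⁻⁸ = 203000 N = 203 kN.
σ_{invar} = P/A₁ = 203000/1300 = 156.2 MPa, tensile.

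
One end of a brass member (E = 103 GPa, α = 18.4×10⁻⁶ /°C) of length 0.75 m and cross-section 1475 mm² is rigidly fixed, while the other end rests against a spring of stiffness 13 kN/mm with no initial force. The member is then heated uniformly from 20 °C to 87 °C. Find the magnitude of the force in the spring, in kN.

P ≈ 11.3 kN

The unrestrained thermal change is αΔT L = 18.4×10⁻⁶ × 67 × 750 = 0.9246 mm.
With a force P in the spring, the elastic change of the member is PL/(AE) and that of the spring is P/k; compatibility requires their sum to equal δ_free.
So P = δ_free / [L/(AE) + 1/k] = 0.9246 / [ 750/(1475×103×10³) + 1/(13×10³) ].
P = 0.9246 / 8.186×10⁻⁵ = 11290 N.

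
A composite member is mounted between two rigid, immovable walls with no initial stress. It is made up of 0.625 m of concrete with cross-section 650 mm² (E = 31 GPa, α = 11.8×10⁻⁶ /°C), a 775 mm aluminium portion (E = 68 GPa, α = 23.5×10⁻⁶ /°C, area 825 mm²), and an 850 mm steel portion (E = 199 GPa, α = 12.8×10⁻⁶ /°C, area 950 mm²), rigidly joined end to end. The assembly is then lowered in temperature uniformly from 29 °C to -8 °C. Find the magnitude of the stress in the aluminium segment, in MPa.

σ ≈ 33.2 MPa (tensile)

Free thermal contraction of the whole bar: Σ αᵢΔT Lᵢ = 11.8×10⁻⁶×37×625 + 23.5×10⁻⁶×37×775 + 12.8×10⁻⁶×37×850 = 1.349 mm.
The walls prevent any net length change, so an axial force P (same in every segment) develops. Compatibility: P · Σ Lᵢ/(AᵢEᵢ) = δ_free.
The series flexibility is Σ Lᵢ/(AᵢEᵢ) = 625/(650×31×10³) + 775/(825×68×10³) + 850/(950×199×10³) = 4.933×10⁻⁵ mm/N.
P = 1.349 / 4.933×10⁻⁵ = 27350 N = 27.35 kN, tensile.
σ_{aluminium} = P / A = 27350 / 825 = 33.16 MPa.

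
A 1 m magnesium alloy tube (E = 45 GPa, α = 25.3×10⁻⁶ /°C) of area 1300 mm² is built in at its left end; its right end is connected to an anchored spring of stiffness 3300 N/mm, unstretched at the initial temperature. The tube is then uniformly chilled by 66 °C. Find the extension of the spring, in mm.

If the spring were absent the tube would shorten by αΔT L = 25.3×10⁻⁶ × 66 × 1000 = 1.67 mm.
With a force P in the spring, the elastic change of the tube is PL/(AE) and that of the spring is P/k; compatibility requires their sum to equal δ_free.
So P = δ_free / [L/(AE) + 1/k] = 1.67 / [ 1000/(1300×45×10³) + 1/(3300) ].
P = 1.67 / 0.0003201 = 5216 N.
Spring extension = P/k = 5216/(3300) = 1.581 mm.

δ ≈ 1.58 mm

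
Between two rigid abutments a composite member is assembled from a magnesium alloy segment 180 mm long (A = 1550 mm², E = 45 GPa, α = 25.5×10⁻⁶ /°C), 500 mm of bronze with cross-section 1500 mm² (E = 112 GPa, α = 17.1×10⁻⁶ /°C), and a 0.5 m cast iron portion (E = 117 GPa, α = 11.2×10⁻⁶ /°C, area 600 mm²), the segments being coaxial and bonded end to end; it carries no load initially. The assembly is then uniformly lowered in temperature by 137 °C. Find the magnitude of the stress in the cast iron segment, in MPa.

Free thermal contraction of the whole bar: Σ αᵢΔT Lᵢ = 25.5×10⁻⁶×137×180 + 17.1×10⁻⁶×137×500 + 11.2×10⁻⁶×137×500 = 2.567 mm.
The walls prevent any net length change, so an axial force P (same in every segment) develops. Compatibility: P · Σ Lᵢ/(AᵢEᵢ) = δ_free.
Σ Lᵢ/(AᵢEᵢ) = 180/(1550×45×10³) + 500/(1500×112×10³) + 500/(600×117×10³) = 1.268×10⁻⁵ mm/N.
Hence P = δ_free / Σ(L/AE) = 2.567/1.268×10⁻⁵ = 202.5 kN (tensile).
σ_{cast iron} = P / A = 202500 / 600 = 337.5 MPa.

σ ≈ 337 MPa (tensile)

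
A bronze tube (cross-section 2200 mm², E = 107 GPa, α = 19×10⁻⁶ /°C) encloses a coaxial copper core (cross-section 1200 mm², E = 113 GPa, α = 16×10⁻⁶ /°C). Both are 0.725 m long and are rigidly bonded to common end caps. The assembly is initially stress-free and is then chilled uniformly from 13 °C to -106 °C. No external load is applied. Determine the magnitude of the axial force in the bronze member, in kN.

Both members must finish at the same length. With the larger α, the bronze tends to over-contract; the plates restrain it, putting the bronze in tension and the copper in compression. With no external load the two internal forces are equal and opposite, magnitude P.
Equating the net (thermal + elastic) strains gives |α₁ − α₂|·ΔT = P·[1/(A₁E₁) + 1/(A₂E₂)].
|α₁ − α₂|·ΔT = 3×10⁻⁶ × 119 = 0.000357.
1/(A₁E₁) + 1/(A₂E₂) = 1/(2200×107×10³) + 1/(1200×113×10³) = 1.162×10⁻⁸ N⁻¹.
P = 0.000357 / 1.162×10⁻⁸ = 30720 N = 30.72 kN.

P ≈ 30.7 kN (tensile in the bronze)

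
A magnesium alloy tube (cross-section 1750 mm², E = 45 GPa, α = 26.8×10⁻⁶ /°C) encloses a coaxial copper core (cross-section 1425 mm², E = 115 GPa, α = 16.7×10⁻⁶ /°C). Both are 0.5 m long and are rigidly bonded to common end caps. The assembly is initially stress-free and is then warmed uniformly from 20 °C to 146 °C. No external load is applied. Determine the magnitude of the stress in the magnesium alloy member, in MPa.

σ ≈ 38.7 MPa (compressive)

Equilibrium of a rigid end plate with no external load gives equal and opposite internal forces ±P in the two members. Since α_{magnesium alloy} > α_{copper}, heating drives the magnesium alloy into compression and the copper into tension.
Equating the net (thermal + elastic) strains gives |α₁ − α₂|·ΔT = P·[1/(A₁E₁) + 1/(A₂E₂)].
|α₁ − α₂|·ΔT = 10.1×10⁻⁶ × 126 = 0.001273.
1/(A₁E₁) + 1/(A₂E₂) = 1/(1750×45×10³) + 1/(1425×115×10³) = 1.88×10⁻⁸ N⁻¹.
So P = 0.001273 / 1.88×10⁻⁸ = 67.69 kN.
σ_{magnesium alloy} = P/A₁ = 67690/1750 = 38.68 MPa, compressive.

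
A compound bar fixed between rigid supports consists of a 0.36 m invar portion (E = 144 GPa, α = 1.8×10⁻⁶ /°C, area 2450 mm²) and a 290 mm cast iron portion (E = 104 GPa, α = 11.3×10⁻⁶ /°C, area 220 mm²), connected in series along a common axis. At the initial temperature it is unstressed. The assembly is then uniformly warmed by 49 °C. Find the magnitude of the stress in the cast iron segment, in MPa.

If the supports were absent, the total length change would be Σ αᵢΔT Lᵢ = 1.8×10⁻⁶×49×360 + 11.3×10⁻⁶×49×290 = 0.1923 mm.
The rigid supports impose zero overall length change; the single axial force P common to all segments must satisfy P Σ Lᵢ/(AᵢEᵢ) = δ_free.
The series flexibility is Σ Lᵢ/(AᵢEᵢ) = 360/(2450×144×10³) + 290/(220×104×10³) = 1.37×10⁻⁵ mm/N.
So P = 0.1923 / 1.37×10⁻⁵ = 14.04 kN, compressive.
σ_{cast iron} = P / A = 14040 / 220 = 63.83 MPa.

σ ≈ 63.8 MPa (compressive)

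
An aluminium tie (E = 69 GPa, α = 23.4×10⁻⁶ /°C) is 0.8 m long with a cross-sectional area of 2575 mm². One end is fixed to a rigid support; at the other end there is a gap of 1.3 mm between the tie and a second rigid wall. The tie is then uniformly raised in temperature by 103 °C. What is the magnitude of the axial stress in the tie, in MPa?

Free thermal elongation = αΔT L = 23.4×10⁻⁶ × 103 × 800 = 1.928 mm.
This exceeds the 1.3 mm gap, so the wall pushes back. The portion of expansion that must be recovered elastically is δ_free − gap = 1.928 − 1.3 = 0.6282 mm.
So σ = E(δ_free − g)/L = 69×10³ × 0.6282/800 = 54.18 MPa.

σ ≈ 54.2 MPa (compressive)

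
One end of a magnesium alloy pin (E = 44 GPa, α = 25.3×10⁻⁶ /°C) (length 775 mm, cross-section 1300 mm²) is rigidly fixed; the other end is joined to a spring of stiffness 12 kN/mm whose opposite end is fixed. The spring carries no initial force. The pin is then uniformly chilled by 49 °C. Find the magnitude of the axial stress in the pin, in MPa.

If the spring were absent the pin would shorten by αΔT L = 25.3×10⁻⁶ × 49 × 775 = 0.9608 mm.
Let P be the tensile force in the spring. The pin extends elastically by PL/(AE) and the spring stretches by P/k; together these equal δ_free.
P [ L/(AE) + 1/k ] = δ_free → P [ 775/(1300×44×10³) + 1/(12×10³) ] = 0.9608.
P = 0.9608 / 9.688×10⁻⁵ = 9917 N.
σ = P/A = 9917/1300 = 7.628 MPa.

σ ≈ 7.63 MPa (tensile)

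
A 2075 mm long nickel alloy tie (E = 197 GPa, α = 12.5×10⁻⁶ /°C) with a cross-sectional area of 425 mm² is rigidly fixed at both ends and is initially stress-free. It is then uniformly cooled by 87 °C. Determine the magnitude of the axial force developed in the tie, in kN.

P ≈ 91.1 kN (tensile)

The ends cannot move, so σ = EαΔT = 197×10³ × 12.5×10⁻⁶ × 87 = 214.2 MPa.
Axial force P = σA = 214.2 × 425 = 91050 N = 91.05 kN, tensile.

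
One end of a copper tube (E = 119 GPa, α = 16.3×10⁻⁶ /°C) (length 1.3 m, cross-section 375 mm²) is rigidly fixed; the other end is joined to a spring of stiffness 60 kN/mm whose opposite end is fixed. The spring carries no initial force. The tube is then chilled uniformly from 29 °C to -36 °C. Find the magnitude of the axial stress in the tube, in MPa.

σ ≈ 80.2 MPa (tensile)

The unrestrained thermal change is αΔT L = 16.3×10⁻⁶ × 65 × 1300 = 1.377 mm.
With a force P in the spring, the elastic change of the tube is PL/(AE) and that of the spring is P/k; compatibility requires their sum to equal δ_free.
P [ L/(AE) + 1/k ] = δ_free → P [ 1300/(375×119×10³) + 1/(60×10³) ] = 1.377.
P = 1.377 / 4.58×10⁻⁵ = 30070 N.
σ = P/A = 30070/375 = 80.2 MPa.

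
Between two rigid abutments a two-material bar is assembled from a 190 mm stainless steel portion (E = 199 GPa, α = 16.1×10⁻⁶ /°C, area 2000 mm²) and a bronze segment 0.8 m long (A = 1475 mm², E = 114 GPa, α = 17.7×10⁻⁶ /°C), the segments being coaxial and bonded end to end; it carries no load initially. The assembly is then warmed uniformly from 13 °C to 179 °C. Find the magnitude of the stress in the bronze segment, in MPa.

With the walls removed the bar would change length by δ_free = Σ αᵢΔT Lᵢ = 16.1×10⁻⁶×166×190 + 17.7×10⁻⁶×166×800 = 2.858 mm.
The walls prevent any net length change, so an axial force P (same in every segment) develops. Compatibility: P · Σ Lᵢ/(AᵢEᵢ) = δ_free.
Σ Lᵢ/(AᵢEᵢ) = 190/(2000×199×10³) + 800/(1475×114×10³) = 5.235×10⁻⁶ mm/N.
Hence P = δ_free / Σ(L/AE) = 2.858/5.235×10⁻⁶ = 546 kN (compressive).
σ_{bronze} = P / A = 546000 / 1475 = 370.2 MPa.

σ ≈ 370 MPa (compressive)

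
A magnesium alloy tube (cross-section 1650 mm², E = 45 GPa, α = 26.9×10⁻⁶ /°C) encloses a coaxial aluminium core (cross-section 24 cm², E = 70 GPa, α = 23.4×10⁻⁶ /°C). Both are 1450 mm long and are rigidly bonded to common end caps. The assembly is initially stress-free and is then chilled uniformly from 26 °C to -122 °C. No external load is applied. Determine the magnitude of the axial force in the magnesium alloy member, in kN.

P ≈ 26.7 kN (tensile in the magnesium alloy)

The magnesium alloy has the larger α, so on cooling it would change length more than the aluminium if both were free. The rigid plates force a common final length, so the magnesium alloy is put into tension and the aluminium into compression, with equal and opposite forces P (no external load).
Compatibility of the two members (thermal + elastic change equal): (α₁ − α₂)ΔT = P·[1/(A₁E₁) + 1/(A₂E₂)].
|α₁ − α₂|·ΔT = 3.5×10⁻⁶ × 148 = 0.000518.
1/(A₁E₁) + 1/(A₂E₂) = 1/(1650×45×10³) + 1/(2400×70×10³) = 1.942×10⁻⁸ N⁻¹.
P = 0.000518 / 1.942×10⁻⁸ = 26670 N = 26.67 kN.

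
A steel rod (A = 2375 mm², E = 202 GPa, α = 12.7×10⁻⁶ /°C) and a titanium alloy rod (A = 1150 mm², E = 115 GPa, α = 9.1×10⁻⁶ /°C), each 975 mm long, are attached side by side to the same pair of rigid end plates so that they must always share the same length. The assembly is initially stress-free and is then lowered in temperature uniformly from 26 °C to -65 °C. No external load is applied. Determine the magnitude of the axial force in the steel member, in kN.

Both members must finish at the same length. With the larger α, the steel tends to over-contract; the plates restrain it, putting the steel in tension and the titanium alloy in compression. With no external load the two internal forces are equal and opposite, magnitude P.
Setting the final lengths equal and cancelling L: (α₁ − α₂)ΔT = P/(A₁E₁) + P/(A₂E₂).
|α₁ − α₂|·ΔT = 3.6×10⁻⁶ × 91 = 0.0003276.
1/(A₁E₁) + 1/(A₂E₂) = 1/(2375×202×10³) + 1/(1150×115×10³) = 9.646×10⁻⁹ N⁻¹.
P = 0.0003276 / 9.646×10⁻⁹ = 33960 N = 33.96 kN.

P ≈ 34 kN (tensile in the steel)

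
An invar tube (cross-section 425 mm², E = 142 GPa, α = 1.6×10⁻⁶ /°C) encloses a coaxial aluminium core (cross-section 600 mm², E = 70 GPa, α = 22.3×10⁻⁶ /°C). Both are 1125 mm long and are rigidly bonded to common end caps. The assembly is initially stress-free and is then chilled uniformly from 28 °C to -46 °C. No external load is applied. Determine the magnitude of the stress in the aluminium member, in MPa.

Both members must finish at the same length. With the larger α, the aluminium tends to over-contract; the plates restrain it, putting the aluminium in tension and the invar in compression. With no external load the two internal forces are equal and opposite, magnitude P.
Equating the net (thermal + elastic) strains gives |α₁ − α₂|·ΔT = P·[1/(A₁E₁) + 1/(A₂E₂)].
|α₁ − α₂|·ΔT = 20.7×10⁻⁶ × 74 = 0.001532.
1/(A₁E₁) + 1/(A₂E₂) = 1/(425×142×10³) + 1/(600×70×10³) = 4.038×10⁻⁸ N⁻¹.
So P = 0.001532 / 4.038×10⁻⁸ = 37.94 kN.
σ_{aluminium} = P/A₂ = 37940/600 = 63.23 MPa, tensile.

σ ≈ 63.2 MPa (tensile)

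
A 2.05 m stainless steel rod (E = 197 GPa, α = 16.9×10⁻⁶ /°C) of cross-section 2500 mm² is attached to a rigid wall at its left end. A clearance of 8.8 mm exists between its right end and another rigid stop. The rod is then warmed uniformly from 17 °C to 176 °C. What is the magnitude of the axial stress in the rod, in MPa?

σ ≈ 0 MPa

Unrestrained expansion: δ_free = αΔT L = 16.9×10⁻⁶ × 159 × 2050 = 5.509 mm.
This is smaller than the 8.8 mm clearance, so the rod expands freely without reaching the stop — the stress is zero.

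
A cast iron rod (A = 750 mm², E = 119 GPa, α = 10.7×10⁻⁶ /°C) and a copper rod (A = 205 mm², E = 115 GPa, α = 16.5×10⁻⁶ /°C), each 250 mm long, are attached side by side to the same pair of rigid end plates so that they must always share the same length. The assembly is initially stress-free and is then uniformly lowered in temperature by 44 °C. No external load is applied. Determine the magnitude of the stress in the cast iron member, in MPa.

σ ≈ 6.35 MPa (compressive)

The copper has the larger α, so on cooling it would change length more than the cast iron if both were free. The rigid plates force a common final length, so the copper is put into tension and the cast iron into compression, with equal and opposite forces P (no external load).
Equating the net (thermal + elastic) strains gives |α₁ − α₂|·ΔT = P·[1/(A₁E₁) + 1/(A₂E₂)].
|α₁ − α₂|·ΔT = 5.8×10⁻⁶ × 44 = 0.0002552.
1/(A₁E₁) + 1/(A₂E₂) = 1/(750×119×10³) + 1/(205×115×10³) = 5.362×10⁻⁸ N⁻¹.
P = 0.0002552 / 5.362×10⁻⁸ = 4759 N = 4.759 kN.
σ_{cast iron} = P/A₁ = 4759/750 = 6.346 MPa, compressive.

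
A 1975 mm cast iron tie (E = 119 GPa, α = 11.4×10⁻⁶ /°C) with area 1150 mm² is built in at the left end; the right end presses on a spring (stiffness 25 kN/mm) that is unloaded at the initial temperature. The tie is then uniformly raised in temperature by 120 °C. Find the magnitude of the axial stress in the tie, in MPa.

σ ≈ 43.2 MPa (compressive)

The unrestrained thermal change is αΔT L = 11.4×10⁻⁶ × 120 × 1975 = 2.702 mm.
Let P be the compressive force at the spring. The tie shortens elastically by PL/(AE) and the spring compresses by P/k; together these equal δ_free.
P [ L/(AE) + 1/k ] = δ_free → P [ 1975/(1150×119×10³) + 1/(25×10³) ] = 2.702.
P = 2.702 / 5.443×10⁻⁵ = 49640 N.
σ = P/A = 49640/1150 = 43.16 MPa.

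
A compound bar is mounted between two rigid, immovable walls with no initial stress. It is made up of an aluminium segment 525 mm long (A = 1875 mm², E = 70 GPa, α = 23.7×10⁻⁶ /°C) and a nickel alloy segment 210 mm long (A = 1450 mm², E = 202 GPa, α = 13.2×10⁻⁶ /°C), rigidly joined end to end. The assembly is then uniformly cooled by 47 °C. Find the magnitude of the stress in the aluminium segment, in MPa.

Free thermal contraction of the whole bar: Σ αᵢΔT Lᵢ = 23.7×10⁻⁶×47×525 + 13.2×10⁻⁶×47×210 = 0.7151 mm.
Since the ends are fixed, an axial force P builds up, equal in every segment, with P · Σ Lᵢ/(AᵢEᵢ) = δ_free.
Σ Lᵢ/(AᵢEᵢ) = 525/(1875×70×10³) + 210/(1450×202×10³) = 4.717×10⁻⁶ mm/N.
Hence P = δ_free / Σ(L/AE) = 0.7151/4.717×10⁻⁶ = 151.6 kN (tensile).
σ_{aluminium} = P / A = 151600 / 1875 = 80.85 MPa.

σ ≈ 80.9 MPa (tensile)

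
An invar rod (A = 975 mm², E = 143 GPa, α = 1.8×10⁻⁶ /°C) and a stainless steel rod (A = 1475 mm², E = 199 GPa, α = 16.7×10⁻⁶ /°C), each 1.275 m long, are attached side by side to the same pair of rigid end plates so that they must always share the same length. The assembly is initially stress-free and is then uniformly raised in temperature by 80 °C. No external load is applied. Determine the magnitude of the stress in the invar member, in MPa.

The stainless steel has the larger α, so on heating it would change length more than the invar if both were free. The rigid plates force a common final length, so the stainless steel is put into compression and the invar into tension, with equal and opposite forces P (no external load).
Setting the final lengths equal and cancelling L: (α₁ − α₂)ΔT = P/(A₁E₁) + P/(A₂E₂).
|α₁ − α₂|·ΔT = 14.9×10⁻⁶ × 80 = 0.001192.
1/(A₁E₁) + 1/(A₂E₂) = 1/(975×143×10³) + 1/(1475×199×10³) = 1.058×10⁻⁸ N⁻¹.
So P = 0.001192 / 1.058×10⁻⁸ = 112.7 kN.
σ_{invar} = P/A₁ = 112700/975 = 115.6 MPa, tensile.

σ ≈ 116 MPa (tensile)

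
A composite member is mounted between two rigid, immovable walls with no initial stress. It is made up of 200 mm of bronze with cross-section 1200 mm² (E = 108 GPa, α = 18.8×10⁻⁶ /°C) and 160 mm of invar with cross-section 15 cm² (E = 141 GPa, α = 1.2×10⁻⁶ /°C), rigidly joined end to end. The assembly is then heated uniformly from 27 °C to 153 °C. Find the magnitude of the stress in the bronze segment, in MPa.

σ ≈ 180 MPa (compressive)

Free thermal expansion of the whole bar: Σ αᵢΔT Lᵢ = 18.8×10⁻⁶×126×200 + 1.2×10⁻⁶×126×160 = 0.498 mm.
Since the ends are fixed, an axial force P builds up, equal in every segment, with P · Σ Lᵢ/(AᵢEᵢ) = δ_free.
The series flexibility is Σ Lᵢ/(AᵢEᵢ) = 200/(1200×108×10³) + 160/(1500×141×10³) = 2.3×10⁻⁶ mm/N.
Hence P = δ_free / Σ(L/AE) = 0.498/2.3×10⁻⁶ = 216.5 kN (compressive).
σ_{bronze} = P / A = 216500 / 1200 = 180.4 MPa.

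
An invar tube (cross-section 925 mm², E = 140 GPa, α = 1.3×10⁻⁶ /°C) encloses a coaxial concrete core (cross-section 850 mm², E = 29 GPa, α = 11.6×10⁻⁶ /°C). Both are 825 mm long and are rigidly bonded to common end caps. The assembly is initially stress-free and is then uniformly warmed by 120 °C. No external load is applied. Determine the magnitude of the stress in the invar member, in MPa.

σ ≈ 27.7 MPa (tensile)

The concrete has the larger α, so on heating it would change length more than the invar if both were free. The rigid plates force a common final length, so the concrete is put into compression and the invar into tension, with equal and opposite forces P (no external load).
Equating the net (thermal + elastic) strains gives |α₁ − α₂|·ΔT = P·[1/(A₁E₁) + 1/(A₂E₂)].
|α₁ − α₂|·ΔT = 10.3×10⁻⁶ × 120 = 0.001236.
1/(A₁E₁) + 1/(A₂E₂) = 1/(925×140×10³) + 1/(850×29×10³) = 4.829×10⁻⁸ N⁻¹.
P = 0.001236 / 4.829×10⁻⁸ = 25600 N = 25.6 kN.
σ_{invar} = P/A₁ = 25600/925 = 27.67 MPa, tensile.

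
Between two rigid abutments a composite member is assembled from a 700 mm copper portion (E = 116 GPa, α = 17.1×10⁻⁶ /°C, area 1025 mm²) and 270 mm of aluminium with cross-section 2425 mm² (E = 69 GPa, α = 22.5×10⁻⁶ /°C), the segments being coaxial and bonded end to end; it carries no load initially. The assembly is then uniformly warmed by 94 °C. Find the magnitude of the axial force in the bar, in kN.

With the walls removed the bar would change length by δ_free = Σ αᵢΔT Lᵢ = 17.1×10⁻⁶×94×700 + 22.5×10⁻⁶×94×270 = 1.696 mm.
Since the ends are fixed, an axial force P builds up, equal in every segment, with P · Σ Lᵢ/(AᵢEᵢ) = δ_free.
Σ Lᵢ/(AᵢEᵢ) = 700/(1025×116×10³) + 270/(2425×69×10³) = 7.501×10⁻⁶ mm/N.
So P = 1.696 / 7.501×10⁻⁶ = 226.1 kN, compressive.

P ≈ 226 kN (compressive)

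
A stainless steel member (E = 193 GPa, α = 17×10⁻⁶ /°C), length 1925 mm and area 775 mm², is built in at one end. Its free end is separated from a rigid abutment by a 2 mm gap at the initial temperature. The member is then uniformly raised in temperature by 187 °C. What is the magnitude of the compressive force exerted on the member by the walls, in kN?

P ≈ 320 kN

Unrestrained expansion: δ_free = αΔT L = 17×10⁻⁶ × 187 × 1925 = 6.12 mm.
The gap closes (δ_free > 2 mm) and the wall then resists a further 6.12 − 2 = 4.12 mm of expansion.
Compatibility: PL/(AE) = 4.12 mm, so σ = P/A = E × (4.12/1925) = 413 MPa.
P = σA = 413 × 775 = 320.1 kN.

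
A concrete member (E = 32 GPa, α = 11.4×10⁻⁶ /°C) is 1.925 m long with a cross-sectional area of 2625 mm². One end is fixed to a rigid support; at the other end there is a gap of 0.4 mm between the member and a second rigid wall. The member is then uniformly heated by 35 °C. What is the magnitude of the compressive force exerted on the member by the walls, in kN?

P ≈ 16.1 kN

Unrestrained expansion: δ_free = αΔT L = 11.4×10⁻⁶ × 35 × 1925 = 0.7681 mm.
After closing the 0.4 mm clearance, 0.7681 − 0.4 = 0.3681 mm of expansion remains to be suppressed by the wall.
So σ = E(δ_free − g)/L = 32×10³ × 0.3681/1925 = 6.119 MPa.
Force on the wall = σA = 6.119 × 2625 mm² = 16.06 kN.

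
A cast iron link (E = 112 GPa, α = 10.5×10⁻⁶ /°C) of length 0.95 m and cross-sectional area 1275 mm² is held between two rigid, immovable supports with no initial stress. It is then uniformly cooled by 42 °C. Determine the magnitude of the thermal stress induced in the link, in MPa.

σ ≈ 49.4 MPa (tensile)

Because both ends are immovable the net strain is zero, and the suppressed thermal strain is αΔT = 10.5×10⁻⁶ × 42 = 441×10⁻⁶.
The stress required to suppress this strain is σ = Eε = 112×10³ × 441×10⁻⁶ = 49.39 MPa, tensile since the link is trying to contract.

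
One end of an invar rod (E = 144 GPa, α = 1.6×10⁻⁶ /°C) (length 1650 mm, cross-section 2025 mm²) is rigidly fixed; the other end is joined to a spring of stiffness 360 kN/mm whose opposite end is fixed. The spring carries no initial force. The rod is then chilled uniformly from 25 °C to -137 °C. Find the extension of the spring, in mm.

δ ≈ 0.141 mm

If the spring were absent the rod would shorten by αΔT L = 1.6×10⁻⁶ × 162 × 1650 = 0.4277 mm.
With a force P in the spring, the elastic change of the rod is PL/(AE) and that of the spring is P/k; compatibility requires their sum to equal δ_free.
So P = δ_free / [L/(AE) + 1/k] = 0.4277 / [ 1650/(2025×144×10³) + 1/(360×10³) ].
P = 0.4277 / 8.436×10⁻⁶ = 50700 N.
Spring extension = P/k = 50700/(360×10³) = 0.1408 mm.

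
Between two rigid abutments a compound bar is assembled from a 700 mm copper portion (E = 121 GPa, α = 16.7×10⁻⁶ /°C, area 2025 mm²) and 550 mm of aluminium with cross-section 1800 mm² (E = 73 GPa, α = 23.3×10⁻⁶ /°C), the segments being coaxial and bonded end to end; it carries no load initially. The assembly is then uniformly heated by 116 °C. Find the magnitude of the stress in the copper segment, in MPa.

Free thermal expansion of the whole bar: Σ αᵢΔT Lᵢ = 16.7×10⁻⁶×116×700 + 23.3×10⁻⁶×116×550 = 2.843 mm.
The rigid supports impose zero overall length change; the single axial force P common to all segments must satisfy P Σ Lᵢ/(AᵢEᵢ) = δ_free.
Σ Lᵢ/(AᵢEᵢ) = 700/(2025×121×10³) + 550/(1800×73×10³) = 7.043×10⁻⁶ mm/N.
So P = 2.843 / 7.043×10⁻⁶ = 403.6 kN, compressive.
σ_{copper} = P / A = 403600 / 2025 = 199.3 MPa.

σ ≈ 199 MPa (compressive)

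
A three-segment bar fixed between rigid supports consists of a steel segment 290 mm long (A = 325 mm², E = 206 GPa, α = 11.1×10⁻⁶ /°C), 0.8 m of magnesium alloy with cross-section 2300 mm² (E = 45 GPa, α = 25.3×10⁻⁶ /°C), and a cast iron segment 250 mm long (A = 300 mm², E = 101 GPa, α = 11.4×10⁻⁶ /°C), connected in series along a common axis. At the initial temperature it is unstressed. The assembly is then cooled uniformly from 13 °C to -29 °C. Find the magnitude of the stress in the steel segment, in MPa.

Free thermal contraction of the whole bar: Σ αᵢΔT Lᵢ = 11.1×10⁻⁶×42×290 + 25.3×10⁻⁶×42×800 + 11.4×10⁻⁶×42×250 = 1.105 mm.
Since the ends are fixed, an axial force P builds up, equal in every segment, with P · Σ Lᵢ/(AᵢEᵢ) = δ_free.
The series flexibility is Σ Lᵢ/(AᵢEᵢ) = 290/(325×206×10³) + 800/(2300×45×10³) + 250/(300×101×10³) = 2.031×10⁻⁵ mm/N.
P = 1.105 / 2.031×10⁻⁵ = 54400 N = 54.4 kN, tensile.
σ_{steel} = P / A = 54400 / 325 = 167.4 MPa.

σ ≈ 167 MPa (tensile)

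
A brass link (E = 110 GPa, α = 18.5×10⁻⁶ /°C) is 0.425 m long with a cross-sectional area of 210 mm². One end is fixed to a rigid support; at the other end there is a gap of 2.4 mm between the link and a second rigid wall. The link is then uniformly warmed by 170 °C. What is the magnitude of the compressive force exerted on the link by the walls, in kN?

Unrestrained expansion: δ_free = αΔT L = 18.5×10⁻⁶ × 170 × 425 = 1.337 mm.
This is smaller than the 2.4 mm clearance, so the link expands freely without reaching the stop — the stress is zero.

P ≈ 0 kN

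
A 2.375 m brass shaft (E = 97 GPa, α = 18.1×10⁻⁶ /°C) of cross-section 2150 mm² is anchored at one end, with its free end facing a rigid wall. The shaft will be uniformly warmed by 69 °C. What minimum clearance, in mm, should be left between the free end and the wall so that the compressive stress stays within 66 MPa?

With no wall the shaft would lengthen by αΔT L = 18.1×10⁻⁶ × 69 × 2375 = 2.966 mm.
A stress of 66 MPa corresponds to the wall pushing the shaft back by σL/E = 66×2375/(97×10³) = 1.616 mm.
So the gap has to take up the difference, g_min = δ_free − σL/E = 2.966 − 1.616 = 1.35 mm.

g ≈ 1.35 mm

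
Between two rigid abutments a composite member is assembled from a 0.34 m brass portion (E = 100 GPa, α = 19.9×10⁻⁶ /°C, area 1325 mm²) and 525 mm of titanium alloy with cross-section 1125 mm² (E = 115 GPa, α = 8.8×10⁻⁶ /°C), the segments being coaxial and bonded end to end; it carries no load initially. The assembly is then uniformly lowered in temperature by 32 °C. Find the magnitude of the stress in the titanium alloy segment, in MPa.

If the supports were absent, the total length change would be Σ αᵢΔT Lᵢ = 19.9×10⁻⁶×32×340 + 8.8×10⁻⁶×32×525 = 0.3644 mm.
Since the ends are fixed, an axial force P builds up, equal in every segment, with P · Σ Lᵢ/(AᵢEᵢ) = δ_free.
Σ Lᵢ/(AᵢEᵢ) = 340/(1325×100×10³) + 525/(1125×115×10³) = 6.624×10⁻⁶ mm/N.
P = 0.3644 / 6.624×10⁻⁶ = 55000 N = 55 kN, tensile.
σ_{titanium alloy} = P / A = 55000 / 1125 = 48.89 MPa.

σ ≈ 48.9 MPa (tensile)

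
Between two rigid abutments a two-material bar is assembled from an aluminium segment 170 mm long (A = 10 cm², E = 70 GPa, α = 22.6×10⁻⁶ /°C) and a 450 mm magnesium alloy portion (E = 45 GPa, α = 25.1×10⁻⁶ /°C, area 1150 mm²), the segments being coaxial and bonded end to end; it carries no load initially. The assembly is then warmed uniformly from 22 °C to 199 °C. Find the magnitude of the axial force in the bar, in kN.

Free thermal expansion of the whole bar: Σ αᵢΔT Lᵢ = 22.6×10⁻⁶×177×170 + 25.1×10⁻⁶×177×450 = 2.679 mm.
Since the ends are fixed, an axial force P builds up, equal in every segment, with P · Σ Lᵢ/(AᵢEᵢ) = δ_free.
The series flexibility is Σ Lᵢ/(AᵢEᵢ) = 170/(1000×70×10³) + 450/(1150×45×10³) = 1.112×10⁻⁵ mm/N.
Hence P = δ_free / Σ(L/AE) = 2.679/1.112×10⁻⁵ = 240.8 kN (compressive).

P ≈ 241 kN (compressive)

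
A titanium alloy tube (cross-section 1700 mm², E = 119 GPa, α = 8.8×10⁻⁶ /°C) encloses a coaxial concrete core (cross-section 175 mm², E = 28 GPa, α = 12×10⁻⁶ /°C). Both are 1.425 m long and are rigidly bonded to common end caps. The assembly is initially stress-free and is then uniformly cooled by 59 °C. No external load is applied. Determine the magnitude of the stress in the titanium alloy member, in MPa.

σ ≈ 0.531 MPa (compressive)

The concrete has the larger α, so on cooling it would change length more than the titanium alloy if both were free. The rigid plates force a common final length, so the concrete is put into tension and the titanium alloy into compression, with equal and opposite forces P (no external load).
Setting the final lengths equal and cancelling L: (α₁ − α₂)ΔT = P/(A₁E₁) + P/(A₂E₂).
|α₁ − α₂|·ΔT = 3.2×10⁻⁶ × 59 = 0.0001888.
1/(A₁E₁) + 1/(A₂E₂) = 1/(1700×119×10³) + 1/(175×28×10³) = 2.09×10⁻⁷ N⁻¹.
So P = 0.0001888 / 2.09×10⁻⁷ = 0.9032 kN.
σ_{titanium alloy} = P/A₁ = 903.2/1700 = 0.5313 MPa, compressive.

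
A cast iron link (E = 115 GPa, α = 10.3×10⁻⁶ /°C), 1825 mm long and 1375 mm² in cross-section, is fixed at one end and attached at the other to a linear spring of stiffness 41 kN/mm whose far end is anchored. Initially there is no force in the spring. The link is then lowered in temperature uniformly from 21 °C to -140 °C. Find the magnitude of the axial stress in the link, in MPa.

σ ≈ 61.3 MPa (tensile)

If the spring were absent the link would shorten by αΔT L = 10.3×10⁻⁶ × 161 × 1825 = 3.026 mm.
With a force P in the spring, the elastic change of the link is PL/(AE) and that of the spring is P/k; compatibility requires their sum to equal δ_free.
So P = δ_free / [L/(AE) + 1/k] = 3.026 / [ 1825/(1375×115×10³) + 1/(41×10³) ].
P = 3.026 / 3.593×10⁻⁵ = 84230 N.
σ = P/A = 84230/1375 = 61.26 MPa.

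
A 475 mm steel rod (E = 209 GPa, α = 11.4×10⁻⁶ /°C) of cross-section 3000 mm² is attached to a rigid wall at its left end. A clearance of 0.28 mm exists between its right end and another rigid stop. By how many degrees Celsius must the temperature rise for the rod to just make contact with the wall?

The gap closes when αΔT L = 0.28 mm, since the rod is still unstressed at that instant.
ΔT = 0.28 / (11.4×10⁻⁶ × 475) = 51.71 °C.

ΔT ≈ 51.7 °C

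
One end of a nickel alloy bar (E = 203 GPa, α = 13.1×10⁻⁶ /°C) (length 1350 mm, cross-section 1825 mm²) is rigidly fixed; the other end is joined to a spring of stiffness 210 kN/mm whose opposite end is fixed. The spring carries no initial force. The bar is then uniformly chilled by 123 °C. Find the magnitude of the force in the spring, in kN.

The unrestrained thermal change is αΔT L = 13.1×10⁻⁶ × 123 × 1350 = 2.175 mm.
Let P be the tensile force in the spring. The bar extends elastically by PL/(AE) and the spring stretches by P/k; together these equal δ_free.
So P = δ_free / [L/(AE) + 1/k] = 2.175 / [ 1350/(1825×203×10³) + 1/(210×10³) ].
P = 2.175 / 8.406×10⁻⁶ = 258800 N.

P ≈ 259 kN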